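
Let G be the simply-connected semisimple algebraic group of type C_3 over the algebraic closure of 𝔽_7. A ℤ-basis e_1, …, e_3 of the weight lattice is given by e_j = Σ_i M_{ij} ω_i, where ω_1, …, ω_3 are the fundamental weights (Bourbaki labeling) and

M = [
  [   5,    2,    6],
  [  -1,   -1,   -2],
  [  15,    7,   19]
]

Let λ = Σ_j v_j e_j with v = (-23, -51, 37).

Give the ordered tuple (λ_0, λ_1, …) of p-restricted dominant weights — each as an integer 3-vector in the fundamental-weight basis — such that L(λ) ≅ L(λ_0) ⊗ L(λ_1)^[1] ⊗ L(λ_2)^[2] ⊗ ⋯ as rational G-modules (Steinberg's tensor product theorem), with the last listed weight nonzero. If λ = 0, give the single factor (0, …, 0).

((5, 0, 1),)

In the fundamental-weight basis, λ has coordinates c = M·v (v = (-23, -51, 37)):
  c_1 = 5*-23 + 2*-51 + 6*37 = 5
  c_2 = -1*-23 + -1*-51 + -2*37 = 0
  c_3 = 15*-23 + 7*-51 + 19*37 = 1
Expand coordinatewise in base 7:
  c_1 = 5 = 5·7^0
  c_2 = 0
  c_3 = 1 = 1·7^0
Factor λ_0 = (5, 0, 1)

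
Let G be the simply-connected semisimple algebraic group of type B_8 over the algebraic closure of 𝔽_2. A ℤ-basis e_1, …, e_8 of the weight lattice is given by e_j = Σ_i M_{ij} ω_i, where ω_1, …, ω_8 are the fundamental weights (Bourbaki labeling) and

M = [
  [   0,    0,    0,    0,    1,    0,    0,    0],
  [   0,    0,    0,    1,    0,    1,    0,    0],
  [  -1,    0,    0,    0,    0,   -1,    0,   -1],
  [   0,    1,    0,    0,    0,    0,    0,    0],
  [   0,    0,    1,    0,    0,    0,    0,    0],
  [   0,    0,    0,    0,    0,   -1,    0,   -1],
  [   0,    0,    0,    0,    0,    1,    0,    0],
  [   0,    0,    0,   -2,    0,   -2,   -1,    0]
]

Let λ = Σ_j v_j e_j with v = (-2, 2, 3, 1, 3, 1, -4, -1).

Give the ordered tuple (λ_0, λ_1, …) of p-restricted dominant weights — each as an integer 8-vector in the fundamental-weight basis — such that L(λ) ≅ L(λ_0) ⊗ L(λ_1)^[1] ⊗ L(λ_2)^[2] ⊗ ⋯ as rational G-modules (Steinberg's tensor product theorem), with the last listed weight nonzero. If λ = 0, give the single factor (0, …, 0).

((1, 0, 0, 0, 1, 0, 1, 0), (1, 1, 1, 1, 1, 0, 0, 0))

Change of basis e → ω: c = M·v where v = (-2, 2, 3, 1, 3, 1, -4, -1):
  c_1 = (0)·(-2) + (0)·(2) + (0)·(3) + (0)·(1) + (1)·(3) + (0)·(1) + (0)·(-4) + (0)·(-1) = 3
  c_2 = (0)·(-2) + (0)·(2) + (0)·(3) + (1)·(1) + (0)·(3) + (1)·(1) + (0)·(-4) + (0)·(-1) = 2
  c_3 = (-1)·(-2) + (0)·(2) + (0)·(3) + (0)·(1) + (0)·(3) + (-1)·(1) + (0)·(-4) + (-1)·(-1) = 2
  c_4 = (0)·(-2) + (1)·(2) + (0)·(3) + (0)·(1) + (0)·(3) + (0)·(1) + (0)·(-4) + (0)·(-1) = 2
  c_5 = (0)·(-2) + (0)·(2) + (1)·(3) + (0)·(1) + (0)·(3) + (0)·(1) + (0)·(-4) + (0)·(-1) = 3
  c_6 = (0)·(-2) + (0)·(2) + (0)·(3) + (0)·(1) + (0)·(3) + (-1)·(1) + (0)·(-4) + (-1)·(-1) = 0
  c_7 = (0)·(-2) + (0)·(2) + (0)·(3) + (0)·(1) + (0)·(3) + (1)·(1) + (0)·(-4) + (0)·(-1) = 1
  c_8 = (0)·(-2) + (0)·(2) + (0)·(3) + (-2)·(1) + (0)·(3) + (-2)·(1) + (-1)·(-4) + (0)·(-1) = 0
Writing each c_i in base p = 2:
  c_1 = 3 = 1·2^0 + 1·2^1
  c_2 = 2 = 0·2^0 + 1·2^1
  c_3 = 2 = 0·2^0 + 1·2^1
  c_4 = 2 = 0·2^0 + 1·2^1
  c_5 = 3 = 1·2^0 + 1·2^1
  c_6 = 0
  c_7 = 1 = 1·2^0
  c_8 = 0
λ_0 = (1, 0, 0, 0, 1, 0, 1, 0)
λ_1 = (1, 1, 1, 1, 1, 0, 0, 0)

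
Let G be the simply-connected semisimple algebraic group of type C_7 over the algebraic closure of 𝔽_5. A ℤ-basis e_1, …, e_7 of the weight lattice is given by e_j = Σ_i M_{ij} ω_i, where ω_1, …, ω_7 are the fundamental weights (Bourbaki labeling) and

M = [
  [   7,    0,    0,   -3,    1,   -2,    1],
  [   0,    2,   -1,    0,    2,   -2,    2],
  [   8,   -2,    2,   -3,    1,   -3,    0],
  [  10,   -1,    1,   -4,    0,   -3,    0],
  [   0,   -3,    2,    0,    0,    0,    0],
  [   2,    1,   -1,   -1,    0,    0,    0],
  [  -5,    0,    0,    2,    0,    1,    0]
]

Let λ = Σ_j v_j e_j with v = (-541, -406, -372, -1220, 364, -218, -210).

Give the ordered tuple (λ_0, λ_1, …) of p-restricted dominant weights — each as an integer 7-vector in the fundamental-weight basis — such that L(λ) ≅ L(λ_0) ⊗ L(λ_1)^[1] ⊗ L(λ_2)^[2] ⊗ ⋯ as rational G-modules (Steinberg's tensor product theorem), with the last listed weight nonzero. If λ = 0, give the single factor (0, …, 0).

((3, 4, 3, 3, 4, 4, 2), (2, 0, 3, 1, 4, 0, 4), (3, 2, 1, 1, 3, 4, 1), (3, 2, 3, 1, 3, 0, 0))

ω-coordinates c = M·v, v = (-541, -406, -372, -1220, 364, -218, -210):
  c_1 = (7)·(-541) + (0)·(-406) + (0)·(-372) + (-3)·(-1220) + (1)·(364) + (-2)·(-218) + (1)·(-210) = 463
  c_2 = (0)·(-541) + (2)·(-406) + (-1)·(-372) + (0)·(-1220) + (2)·(364) + (-2)·(-218) + (2)·(-210) = 304
  c_3 = (8)·(-541) + (-2)·(-406) + (2)·(-372) + (-3)·(-1220) + (1)·(364) + (-3)·(-218) + (0)·(-210) = 418
  c_4 = (10)·(-541) + (-1)·(-406) + (1)·(-372) + (-4)·(-1220) + (0)·(364) + (-3)·(-218) + (0)·(-210) = 158
  c_5 = (0)·(-541) + (-3)·(-406) + (2)·(-372) + (0)·(-1220) + (0)·(364) + (0)·(-218) + (0)·(-210) = 474
  c_6 = (2)·(-541) + (1)·(-406) + (-1)·(-372) + (-1)·(-1220) + (0)·(364) + (0)·(-218) + (0)·(-210) = 104
  c_7 = (-5)·(-541) + (0)·(-406) + (0)·(-372) + (2)·(-1220) + (0)·(364) + (1)·(-218) + (0)·(-210) = 47
Writing each c_i in base p = 5:
  c_1 = 463 = 3·5^0 + 2·5^1 + 3·5^2 + 3·5^3
  c_2 = 304 = 4·5^0 + 0·5^1 + 2·5^2 + 2·5^3
  c_3 = 418 = 3·5^0 + 3·5^1 + 1·5^2 + 3·5^3
  c_4 = 158 = 3·5^0 + 1·5^1 + 1·5^2 + 1·5^3
  c_5 = 474 = 4·5^0 + 4·5^1 + 3·5^2 + 3·5^3
  c_6 = 104 = 4·5^0 + 0·5^1 + 4·5^2
  c_7 = 47 = 2·5^0 + 4·5^1 + 1·5^2
Factor λ_0 = (3, 4, 3, 3, 4, 4, 2)
Factor λ_1 = (2, 0, 3, 1, 4, 0, 4)
Factor λ_2 = (3, 2, 1, 1, 3, 4, 1)
Factor λ_3 = (3, 2, 3, 1, 3, 0, 0)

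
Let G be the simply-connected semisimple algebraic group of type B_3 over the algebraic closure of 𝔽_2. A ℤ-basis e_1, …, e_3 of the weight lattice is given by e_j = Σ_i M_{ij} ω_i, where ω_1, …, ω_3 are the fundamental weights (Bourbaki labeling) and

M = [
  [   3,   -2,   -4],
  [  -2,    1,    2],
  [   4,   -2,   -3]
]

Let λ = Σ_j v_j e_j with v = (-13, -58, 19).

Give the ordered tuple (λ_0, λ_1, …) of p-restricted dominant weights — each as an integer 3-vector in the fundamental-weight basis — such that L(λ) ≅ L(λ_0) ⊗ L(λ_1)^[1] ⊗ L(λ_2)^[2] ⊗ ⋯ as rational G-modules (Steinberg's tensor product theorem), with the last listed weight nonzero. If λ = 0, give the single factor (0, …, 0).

Change of basis e → ω: c = M·v where v = (-13, -58, 19):
  c_1 = (3)·(-13) + (-2)·(-58) + (-4)·(19) = 1
  c_2 = (-2)·(-13) + (1)·(-58) + 2·19 = 6
  c_3 = (4)·(-13) + (-2)·(-58) + (-3)·(19) = 7
p = 2; digits c_i = Σ_j d_{ij}·2^j, 0 ≤ d_{ij} < 2:
  c_1 = 1 = 1·2^0
  c_2 = 6 = 0·2^0 + 1·2^1 + 1·2^2
  c_3 = 7 = 1·2^0 + 1·2^1 + 1·2^2
Factor λ_0 = (1, 0, 1)
Factor λ_1 = (0, 1, 1)
Factor λ_2 = (0, 1, 1)

((1, 0, 1), (0, 1, 1), (0, 1, 1))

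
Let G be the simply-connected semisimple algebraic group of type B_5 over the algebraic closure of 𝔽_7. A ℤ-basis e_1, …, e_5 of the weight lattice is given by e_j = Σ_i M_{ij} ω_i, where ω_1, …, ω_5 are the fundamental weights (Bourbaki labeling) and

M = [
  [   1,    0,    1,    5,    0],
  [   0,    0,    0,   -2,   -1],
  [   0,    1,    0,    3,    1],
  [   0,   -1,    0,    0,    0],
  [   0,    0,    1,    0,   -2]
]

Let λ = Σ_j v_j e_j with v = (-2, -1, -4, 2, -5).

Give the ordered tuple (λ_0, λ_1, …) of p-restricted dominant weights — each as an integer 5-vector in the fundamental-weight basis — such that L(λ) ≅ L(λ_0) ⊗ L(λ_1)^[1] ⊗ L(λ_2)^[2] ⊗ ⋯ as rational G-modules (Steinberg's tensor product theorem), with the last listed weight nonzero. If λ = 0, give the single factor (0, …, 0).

Converting to the ω-basis (c_i = row i of M dotted with v = (-2, -1, -4, 2, -5)):
  c_1 = 1*-2 + 0*-1 + 1*-4 + 5*2 + 0*-5 = 4
  c_2 = 0*-2 + 0*-1 + 0*-4 + -2*2 + -1*-5 = 1
  c_3 = 0*-2 + 1*-1 + 0*-4 + 3*2 + 1*-5 = 0
  c_4 = 0*-2 + -1*-1 + 0*-4 + 0*2 + 0*-5 = 1
  c_5 = 0*-2 + 0*-1 + 1*-4 + 0*2 + -2*-5 = 6
Writing each c_i in base p = 7:
  c_1 = 4 = 4·7^0
  c_2 = 1 = 1·7^0
  c_3 = 0
  c_4 = 1 = 1·7^0
  c_5 = 6 = 6·7^0
Factor λ_0 = (4, 1, 0, 1, 6)

((4, 1, 0, 1, 6),)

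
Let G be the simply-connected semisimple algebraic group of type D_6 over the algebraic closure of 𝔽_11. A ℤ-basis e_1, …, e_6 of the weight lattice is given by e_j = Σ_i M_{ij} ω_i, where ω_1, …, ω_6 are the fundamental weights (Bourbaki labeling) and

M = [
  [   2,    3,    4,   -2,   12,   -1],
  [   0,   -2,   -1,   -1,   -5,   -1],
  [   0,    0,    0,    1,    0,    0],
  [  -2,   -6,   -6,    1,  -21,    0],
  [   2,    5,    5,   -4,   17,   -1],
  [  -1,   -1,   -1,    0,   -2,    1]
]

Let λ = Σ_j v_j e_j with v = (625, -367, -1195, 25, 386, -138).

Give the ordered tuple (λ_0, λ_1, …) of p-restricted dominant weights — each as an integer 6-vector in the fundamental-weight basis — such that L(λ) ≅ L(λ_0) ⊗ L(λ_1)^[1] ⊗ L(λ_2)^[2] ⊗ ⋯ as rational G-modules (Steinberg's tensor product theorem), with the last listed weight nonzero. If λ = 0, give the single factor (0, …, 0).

((1, 2, 3, 8, 7, 5), (8, 10, 2, 3, 3, 2))

Change of basis e → ω: c = M·v where v = (625, -367, -1195, 25, 386, -138):
  c_1 = (2)·(625) + (3)·(-367) + (4)·(-1195) + (-2)·(25) + (12)·(386) + (-1)·(-138) = 89
  c_2 = (0)·(625) + (-2)·(-367) + (-1)·(-1195) + (-1)·(25) + (-5)·(386) + (-1)·(-138) = 112
  c_3 = (0)·(625) + (0)·(-367) + (0)·(-1195) + (1)·(25) + (0)·(386) + (0)·(-138) = 25
  c_4 = (-2)·(625) + (-6)·(-367) + (-6)·(-1195) + (1)·(25) + (-21)·(386) + (0)·(-138) = 41
  c_5 = (2)·(625) + (5)·(-367) + (5)·(-1195) + (-4)·(25) + (17)·(386) + (-1)·(-138) = 40
  c_6 = (-1)·(625) + (-1)·(-367) + (-1)·(-1195) + (0)·(25) + (-2)·(386) + (1)·(-138) = 27
Base-11 expansion of each c_i:
  c_1 = 89 = 1·11^0 + 8·11^1
  c_2 = 112 = 2·11^0 + 10·11^1
  c_3 = 25 = 3·11^0 + 2·11^1
  c_4 = 41 = 8·11^0 + 3·11^1
  c_5 = 40 = 7·11^0 + 3·11^1
  c_6 = 27 = 5·11^0 + 2·11^1
p-restricted factor λ_0 = (1, 2, 3, 8, 7, 5)
p-restricted factor λ_1 = (8, 10, 2, 3, 3, 2)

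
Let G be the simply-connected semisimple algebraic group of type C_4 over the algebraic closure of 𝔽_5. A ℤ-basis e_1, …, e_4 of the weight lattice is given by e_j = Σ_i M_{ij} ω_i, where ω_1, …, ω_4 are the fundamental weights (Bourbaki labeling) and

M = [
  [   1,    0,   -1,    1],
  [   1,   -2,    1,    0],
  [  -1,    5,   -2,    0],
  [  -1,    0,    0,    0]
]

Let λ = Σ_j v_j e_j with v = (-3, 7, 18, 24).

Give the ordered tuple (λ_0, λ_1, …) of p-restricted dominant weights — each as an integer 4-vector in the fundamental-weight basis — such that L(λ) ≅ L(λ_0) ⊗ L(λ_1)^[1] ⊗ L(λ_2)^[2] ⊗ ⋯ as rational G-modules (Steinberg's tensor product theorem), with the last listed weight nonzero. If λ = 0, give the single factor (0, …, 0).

Change of basis e → ω: c = M·v where v = (-3, 7, 18, 24):
  c_1 = 1*-3 + 0*7 + -1*18 + 1*24 = 3
  c_2 = 1*-3 + -2*7 + 1*18 + 0*24 = 1
  c_3 = -1*-3 + 5*7 + -2*18 + 0*24 = 2
  c_4 = -1*-3 + 0*7 + 0*18 + 0*24 = 3
Base-5 expansion of each c_i:
  c_1 = 3 = 3·5^0
  c_2 = 1 = 1·5^0
  c_3 = 2 = 2·5^0
  c_4 = 3 = 3·5^0
Factor λ_0 = (3, 1, 2, 3)

((3, 1, 2, 3),)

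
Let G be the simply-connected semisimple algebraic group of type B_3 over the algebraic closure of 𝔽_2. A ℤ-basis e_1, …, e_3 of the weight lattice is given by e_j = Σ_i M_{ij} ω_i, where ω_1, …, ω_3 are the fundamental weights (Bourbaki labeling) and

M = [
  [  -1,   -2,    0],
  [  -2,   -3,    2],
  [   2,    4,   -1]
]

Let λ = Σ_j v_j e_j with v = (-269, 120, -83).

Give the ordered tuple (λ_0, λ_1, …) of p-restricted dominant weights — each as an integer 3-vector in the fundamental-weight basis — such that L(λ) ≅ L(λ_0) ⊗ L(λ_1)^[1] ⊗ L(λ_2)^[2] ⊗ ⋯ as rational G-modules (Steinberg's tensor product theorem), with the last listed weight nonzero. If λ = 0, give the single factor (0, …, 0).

Compute c_i = Σ_j M_{ij} v_j with v = (-269, 120, -83):
  c_1 = (-1)·(-269) + (-2)·(120) + (0)·(-83) = 29
  c_2 = (-2)·(-269) + (-3)·(120) + (2)·(-83) = 12
  c_3 = (2)·(-269) + (4)·(120) + (-1)·(-83) = 25
Base-2 expansion of each c_i:
  c_1 = 29 = 1·2^0 + 0·2^1 + 1·2^2 + 1·2^3 + 1·2^4
  c_2 = 12 = 0·2^0 + 0·2^1 + 1·2^2 + 1·2^3
  c_3 = 25 = 1·2^0 + 0·2^1 + 0·2^2 + 1·2^3 + 1·2^4
p-restricted factor λ_0 = (1, 0, 1)
p-restricted factor λ_1 = (0, 0, 0)
p-restricted factor λ_2 = (1, 1, 0)
p-restricted factor λ_3 = (1, 1, 1)
p-restricted factor λ_4 = (1, 0, 1)

((1, 0, 1), (0, 0, 0), (1, 1, 0), (1, 1, 1), (1, 0, 1))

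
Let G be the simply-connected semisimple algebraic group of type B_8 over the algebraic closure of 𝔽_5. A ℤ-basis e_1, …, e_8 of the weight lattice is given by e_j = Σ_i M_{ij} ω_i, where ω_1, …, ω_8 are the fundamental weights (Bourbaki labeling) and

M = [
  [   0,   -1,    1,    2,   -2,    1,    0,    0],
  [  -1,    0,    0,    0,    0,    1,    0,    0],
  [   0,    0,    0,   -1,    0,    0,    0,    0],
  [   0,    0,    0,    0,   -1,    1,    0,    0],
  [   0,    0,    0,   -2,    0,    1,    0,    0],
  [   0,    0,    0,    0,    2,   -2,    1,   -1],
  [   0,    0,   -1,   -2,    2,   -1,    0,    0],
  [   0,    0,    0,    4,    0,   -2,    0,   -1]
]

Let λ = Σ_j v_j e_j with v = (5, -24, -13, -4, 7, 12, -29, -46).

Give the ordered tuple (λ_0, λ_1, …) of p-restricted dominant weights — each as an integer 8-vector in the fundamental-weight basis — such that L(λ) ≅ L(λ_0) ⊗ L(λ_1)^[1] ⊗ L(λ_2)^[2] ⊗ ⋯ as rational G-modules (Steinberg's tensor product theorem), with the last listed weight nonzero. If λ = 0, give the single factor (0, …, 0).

In the fundamental-weight basis, λ has coordinates c = M·v (v = (5, -24, -13, -4, 7, 12, -29, -46)):
  c_1 = 0·5 + (-1)·(-24) + (1)·(-13) + (2)·(-4) + (-2)·(7) + 1·12 + (0)·(-29) + (0)·(-46) = 1
  c_2 = (-1)·(5) + (0)·(-24) + (0)·(-13) + (0)·(-4) + 0·7 + 1·12 + (0)·(-29) + (0)·(-46) = 7
  c_3 = 0·5 + (0)·(-24) + (0)·(-13) + (-1)·(-4) + 0·7 + 0·12 + (0)·(-29) + (0)·(-46) = 4
  c_4 = 0·5 + (0)·(-24) + (0)·(-13) + (0)·(-4) + (-1)·(7) + 1·12 + (0)·(-29) + (0)·(-46) = 5
  c_5 = 0·5 + (0)·(-24) + (0)·(-13) + (-2)·(-4) + 0·7 + 1·12 + (0)·(-29) + (0)·(-46) = 20
  c_6 = 0·5 + (0)·(-24) + (0)·(-13) + (0)·(-4) + 2·7 + (-2)·(12) + (1)·(-29) + (-1)·(-46) = 7
  c_7 = 0·5 + (0)·(-24) + (-1)·(-13) + (-2)·(-4) + 2·7 + (-1)·(12) + (0)·(-29) + (0)·(-46) = 23
  c_8 = 0·5 + (0)·(-24) + (0)·(-13) + (4)·(-4) + 0·7 + (-2)·(12) + (0)·(-29) + (-1)·(-46) = 6
Writing each c_i in base p = 5:
  c_1 = 1 = 1·5^0
  c_2 = 7 = 2·5^0 + 1·5^1
  c_3 = 4 = 4·5^0
  c_4 = 5 = 0·5^0 + 1·5^1
  c_5 = 20 = 0·5^0 + 4·5^1
  c_6 = 7 = 2·5^0 + 1·5^1
  c_7 = 23 = 3·5^0 + 4·5^1
  c_8 = 6 = 1·5^0 + 1·5^1
Factor λ_0 = (1, 2, 4, 0, 0, 2, 3, 1)
Factor λ_1 = (0, 1, 0, 1, 4, 1, 4, 1)

((1, 2, 4, 0, 0, 2, 3, 1), (0, 1, 0, 1, 4, 1, 4, 1))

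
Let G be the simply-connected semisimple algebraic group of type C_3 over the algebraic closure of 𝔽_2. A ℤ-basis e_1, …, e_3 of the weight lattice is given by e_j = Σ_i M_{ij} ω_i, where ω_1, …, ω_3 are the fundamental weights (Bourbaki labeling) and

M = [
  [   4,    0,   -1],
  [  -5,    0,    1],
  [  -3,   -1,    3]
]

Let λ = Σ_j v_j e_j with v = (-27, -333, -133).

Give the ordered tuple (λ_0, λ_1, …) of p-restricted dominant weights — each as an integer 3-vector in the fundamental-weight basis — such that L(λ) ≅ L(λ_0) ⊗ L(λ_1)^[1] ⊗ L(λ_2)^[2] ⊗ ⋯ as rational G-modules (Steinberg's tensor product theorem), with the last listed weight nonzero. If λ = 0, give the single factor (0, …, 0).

Converting to the ω-basis (c_i = row i of M dotted with v = (-27, -333, -133)):
  c_1 = (4)·(-27) + (0)·(-333) + (-1)·(-133) = 25
  c_2 = (-5)·(-27) + (0)·(-333) + (1)·(-133) = 2
  c_3 = (-3)·(-27) + (-1)·(-333) + (3)·(-133) = 15
Base-2 expansion of each c_i:
  c_1 = 25 = 1·2^0 + 0·2^1 + 0·2^2 + 1·2^3 + 1·2^4
  c_2 = 2 = 0·2^0 + 1·2^1
  c_3 = 15 = 1·2^0 + 1·2^1 + 1·2^2 + 1·2^3
Factor λ_0 = (1, 0, 1)
Factor λ_1 = (0, 1, 1)
Factor λ_2 = (0, 0, 1)
Factor λ_3 = (1, 0, 1)
Factor λ_4 = (1, 0, 0)

((1, 0, 1), (0, 1, 1), (0, 0, 1), (1, 0, 1), (1, 0, 0))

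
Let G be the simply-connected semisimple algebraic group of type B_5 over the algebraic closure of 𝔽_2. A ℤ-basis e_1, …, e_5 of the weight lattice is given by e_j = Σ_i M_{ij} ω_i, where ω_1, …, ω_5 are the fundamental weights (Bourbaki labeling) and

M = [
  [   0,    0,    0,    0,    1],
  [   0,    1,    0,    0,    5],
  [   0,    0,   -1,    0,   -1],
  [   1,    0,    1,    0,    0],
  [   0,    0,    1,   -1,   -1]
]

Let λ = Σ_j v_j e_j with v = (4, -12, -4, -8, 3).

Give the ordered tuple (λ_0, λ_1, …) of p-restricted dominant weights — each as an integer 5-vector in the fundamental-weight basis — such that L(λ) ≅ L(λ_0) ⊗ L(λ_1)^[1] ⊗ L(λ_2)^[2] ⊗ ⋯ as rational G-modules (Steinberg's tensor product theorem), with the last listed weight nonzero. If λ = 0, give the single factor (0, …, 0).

In the fundamental-weight basis, λ has coordinates c = M·v (v = (4, -12, -4, -8, 3)):
  c_1 = 0*4 + 0*-12 + 0*-4 + 0*-8 + 1*3 = 3
  c_2 = 0*4 + 1*-12 + 0*-4 + 0*-8 + 5*3 = 3
  c_3 = 0*4 + 0*-12 + -1*-4 + 0*-8 + -1*3 = 1
  c_4 = 1*4 + 0*-12 + 1*-4 + 0*-8 + 0*3 = 0
  c_5 = 0*4 + 0*-12 + 1*-4 + -1*-8 + -1*3 = 1
Writing each c_i in base p = 2:
  c_1 = 3 = 1·2^0 + 1·2^1
  c_2 = 3 = 1·2^0 + 1·2^1
  c_3 = 1 = 1·2^0
  c_4 = 0
  c_5 = 1 = 1·2^0
λ_0 = (1, 1, 1, 0, 1)
λ_1 = (1, 1, 0, 0, 0)

((1, 1, 1, 0, 1), (1, 1, 0, 0, 0))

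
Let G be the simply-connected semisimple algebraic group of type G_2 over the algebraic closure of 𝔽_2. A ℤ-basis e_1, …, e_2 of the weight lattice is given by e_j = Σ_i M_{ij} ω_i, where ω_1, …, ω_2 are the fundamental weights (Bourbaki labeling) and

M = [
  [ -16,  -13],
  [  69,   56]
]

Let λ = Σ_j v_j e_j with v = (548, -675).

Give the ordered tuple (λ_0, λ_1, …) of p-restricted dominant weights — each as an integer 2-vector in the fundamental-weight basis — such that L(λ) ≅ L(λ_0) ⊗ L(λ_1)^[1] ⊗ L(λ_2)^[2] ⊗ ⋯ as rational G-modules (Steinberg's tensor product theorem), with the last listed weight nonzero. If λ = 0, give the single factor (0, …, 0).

In the fundamental-weight basis, λ has coordinates c = M·v (v = (548, -675)):
  c_1 = -16*548 + -13*-675 = 7
  c_2 = 69*548 + 56*-675 = 12
Base-2 expansion of each c_i:
  c_1 = 7 = 1·2^0 + 1·2^1 + 1·2^2
  c_2 = 12 = 0·2^0 + 0·2^1 + 1·2^2 + 1·2^3
λ_0 = (1, 0)
λ_1 = (1, 0)
λ_2 = (1, 1)
λ_3 = (0, 1)

((1, 0), (1, 0), (1, 1), (0, 1))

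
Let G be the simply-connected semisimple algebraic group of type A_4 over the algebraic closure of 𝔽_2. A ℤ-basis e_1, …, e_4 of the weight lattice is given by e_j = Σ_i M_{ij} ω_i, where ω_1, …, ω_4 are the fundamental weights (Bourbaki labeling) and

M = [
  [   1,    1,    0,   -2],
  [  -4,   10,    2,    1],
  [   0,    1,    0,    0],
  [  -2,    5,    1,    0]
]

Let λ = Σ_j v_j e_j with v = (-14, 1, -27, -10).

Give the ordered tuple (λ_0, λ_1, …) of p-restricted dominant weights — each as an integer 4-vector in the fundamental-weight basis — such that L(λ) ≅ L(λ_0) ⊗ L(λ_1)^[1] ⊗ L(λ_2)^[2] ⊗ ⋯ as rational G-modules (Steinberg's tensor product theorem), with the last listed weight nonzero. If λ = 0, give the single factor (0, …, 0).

((1, 0, 1, 0), (1, 1, 0, 1), (1, 0, 0, 1))

ω-coordinates c = M·v, v = (-14, 1, -27, -10):
  c_1 = (1)·(-14) + 1·1 + (0)·(-27) + (-2)·(-10) = 7
  c_2 = (-4)·(-14) + 10·1 + (2)·(-27) + (1)·(-10) = 2
  c_3 = (0)·(-14) + 1·1 + (0)·(-27) + (0)·(-10) = 1
  c_4 = (-2)·(-14) + 5·1 + (1)·(-27) + (0)·(-10) = 6
Writing each c_i in base p = 2:
  c_1 = 7 = 1·2^0 + 1·2^1 + 1·2^2
  c_2 = 2 = 0·2^0 + 1·2^1
  c_3 = 1 = 1·2^0
  c_4 = 6 = 0·2^0 + 1·2^1 + 1·2^2
λ_0 = (1, 0, 1, 0)
λ_1 = (1, 1, 0, 1)
λ_2 = (1, 0, 0, 1)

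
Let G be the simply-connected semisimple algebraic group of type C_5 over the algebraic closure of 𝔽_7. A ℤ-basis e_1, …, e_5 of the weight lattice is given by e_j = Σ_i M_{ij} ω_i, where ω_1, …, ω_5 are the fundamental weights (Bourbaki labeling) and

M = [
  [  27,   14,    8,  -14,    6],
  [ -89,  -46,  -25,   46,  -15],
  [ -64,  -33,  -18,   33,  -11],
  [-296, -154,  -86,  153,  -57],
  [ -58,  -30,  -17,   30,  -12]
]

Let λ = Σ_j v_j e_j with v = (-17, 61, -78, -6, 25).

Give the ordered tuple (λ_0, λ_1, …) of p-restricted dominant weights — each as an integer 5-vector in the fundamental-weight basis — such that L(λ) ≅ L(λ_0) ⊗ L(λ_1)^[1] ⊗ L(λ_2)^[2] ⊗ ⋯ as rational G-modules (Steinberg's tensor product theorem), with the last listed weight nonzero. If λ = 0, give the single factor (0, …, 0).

Change of basis e → ω: c = M·v where v = (-17, 61, -78, -6, 25):
  c_1 = 27*-17 + 14*61 + 8*-78 + -14*-6 + 6*25 = 5
  c_2 = -89*-17 + -46*61 + -25*-78 + 46*-6 + -15*25 = 6
  c_3 = -64*-17 + -33*61 + -18*-78 + 33*-6 + -11*25 = 6
  c_4 = -296*-17 + -154*61 + -86*-78 + 153*-6 + -57*25 = 3
  c_5 = -58*-17 + -30*61 + -17*-78 + 30*-6 + -12*25 = 2
Writing each c_i in base p = 7:
  c_1 = 5 = 5·7^0
  c_2 = 6 = 6·7^0
  c_3 = 6 = 6·7^0
  c_4 = 3 = 3·7^0
  c_5 = 2 = 2·7^0
Factor λ_0 = (5, 6, 6, 3, 2)

((5, 6, 6, 3, 2),)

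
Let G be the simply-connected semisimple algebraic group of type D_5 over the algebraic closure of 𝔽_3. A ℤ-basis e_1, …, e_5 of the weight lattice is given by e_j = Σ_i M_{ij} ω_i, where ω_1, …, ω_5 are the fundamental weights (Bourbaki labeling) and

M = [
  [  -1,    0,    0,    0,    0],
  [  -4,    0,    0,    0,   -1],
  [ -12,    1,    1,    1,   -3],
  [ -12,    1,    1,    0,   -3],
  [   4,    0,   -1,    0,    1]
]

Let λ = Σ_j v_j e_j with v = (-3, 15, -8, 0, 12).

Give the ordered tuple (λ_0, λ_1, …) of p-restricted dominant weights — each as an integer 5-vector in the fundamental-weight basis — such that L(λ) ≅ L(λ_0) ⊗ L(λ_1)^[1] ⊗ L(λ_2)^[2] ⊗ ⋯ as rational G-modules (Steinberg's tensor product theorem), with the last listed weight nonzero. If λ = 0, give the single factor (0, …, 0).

((0, 0, 1, 1, 2), (1, 0, 2, 2, 2))

Compute c_i = Σ_j M_{ij} v_j with v = (-3, 15, -8, 0, 12):
  c_1 = (-1)·(-3) + (0)·(15) + (0)·(-8) + (0)·(0) + (0)·(12) = 3
  c_2 = (-4)·(-3) + (0)·(15) + (0)·(-8) + (0)·(0) + (-1)·(12) = 0
  c_3 = (-12)·(-3) + (1)·(15) + (1)·(-8) + (1)·(0) + (-3)·(12) = 7
  c_4 = (-12)·(-3) + (1)·(15) + (1)·(-8) + (0)·(0) + (-3)·(12) = 7
  c_5 = (4)·(-3) + (0)·(15) + (-1)·(-8) + (0)·(0) + (1)·(12) = 8
Writing each c_i in base p = 3:
  c_1 = 3 = 0·3^0 + 1·3^1
  c_2 = 0
  c_3 = 7 = 1·3^0 + 2·3^1
  c_4 = 7 = 1·3^0 + 2·3^1
  c_5 = 8 = 2·3^0 + 2·3^1
λ_0 = (0, 0, 1, 1, 2)
λ_1 = (1, 0, 2, 2, 2)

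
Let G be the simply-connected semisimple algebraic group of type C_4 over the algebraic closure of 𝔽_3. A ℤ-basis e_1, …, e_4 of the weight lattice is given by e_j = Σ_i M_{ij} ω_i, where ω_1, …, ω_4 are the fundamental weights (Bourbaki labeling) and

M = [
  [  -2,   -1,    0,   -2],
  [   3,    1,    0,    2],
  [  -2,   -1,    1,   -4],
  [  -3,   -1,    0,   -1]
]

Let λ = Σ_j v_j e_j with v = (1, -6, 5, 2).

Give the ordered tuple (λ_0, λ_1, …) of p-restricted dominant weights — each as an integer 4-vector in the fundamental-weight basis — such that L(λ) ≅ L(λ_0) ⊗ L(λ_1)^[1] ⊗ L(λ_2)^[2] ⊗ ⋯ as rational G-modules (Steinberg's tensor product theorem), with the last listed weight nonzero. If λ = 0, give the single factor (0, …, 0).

((0, 1, 1, 1),)

In the fundamental-weight basis, λ has coordinates c = M·v (v = (1, -6, 5, 2)):
  c_1 = (-2)·(1) + (-1)·(-6) + (0)·(5) + (-2)·(2) = 0
  c_2 = (3)·(1) + (1)·(-6) + (0)·(5) + (2)·(2) = 1
  c_3 = (-2)·(1) + (-1)·(-6) + (1)·(5) + (-4)·(2) = 1
  c_4 = (-3)·(1) + (-1)·(-6) + (0)·(5) + (-1)·(2) = 1
Base-3 expansion of each c_i:
  c_1 = 0
  c_2 = 1 = 1·3^0
  c_3 = 1 = 1·3^0
  c_4 = 1 = 1·3^0
Factor λ_0 = (0, 1, 1, 1)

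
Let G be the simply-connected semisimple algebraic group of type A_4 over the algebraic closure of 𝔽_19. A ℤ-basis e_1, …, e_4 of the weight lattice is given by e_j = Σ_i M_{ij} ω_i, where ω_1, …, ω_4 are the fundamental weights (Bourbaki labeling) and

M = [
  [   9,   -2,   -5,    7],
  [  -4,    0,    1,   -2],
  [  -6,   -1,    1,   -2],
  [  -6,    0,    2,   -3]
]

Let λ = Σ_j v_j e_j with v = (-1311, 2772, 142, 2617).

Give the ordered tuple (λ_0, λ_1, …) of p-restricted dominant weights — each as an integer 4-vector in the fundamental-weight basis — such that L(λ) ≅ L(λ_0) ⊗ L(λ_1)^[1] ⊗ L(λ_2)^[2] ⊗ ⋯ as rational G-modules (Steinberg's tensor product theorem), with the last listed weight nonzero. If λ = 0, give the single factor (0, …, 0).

ω-coordinates c = M·v, v = (-1311, 2772, 142, 2617):
  c_1 = 9*-1311 + -2*2772 + -5*142 + 7*2617 = 266
  c_2 = -4*-1311 + 0*2772 + 1*142 + -2*2617 = 152
  c_3 = -6*-1311 + -1*2772 + 1*142 + -2*2617 = 2
  c_4 = -6*-1311 + 0*2772 + 2*142 + -3*2617 = 299
Writing each c_i in base p = 19:
  c_1 = 266 = 0·19^0 + 14·19^1
  c_2 = 152 = 0·19^0 + 8·19^1
  c_3 = 2 = 2·19^0
  c_4 = 299 = 14·19^0 + 15·19^1
λ_0 = (0, 0, 2, 14)
λ_1 = (14, 8, 0, 15)

((0, 0, 2, 14), (14, 8, 0, 15))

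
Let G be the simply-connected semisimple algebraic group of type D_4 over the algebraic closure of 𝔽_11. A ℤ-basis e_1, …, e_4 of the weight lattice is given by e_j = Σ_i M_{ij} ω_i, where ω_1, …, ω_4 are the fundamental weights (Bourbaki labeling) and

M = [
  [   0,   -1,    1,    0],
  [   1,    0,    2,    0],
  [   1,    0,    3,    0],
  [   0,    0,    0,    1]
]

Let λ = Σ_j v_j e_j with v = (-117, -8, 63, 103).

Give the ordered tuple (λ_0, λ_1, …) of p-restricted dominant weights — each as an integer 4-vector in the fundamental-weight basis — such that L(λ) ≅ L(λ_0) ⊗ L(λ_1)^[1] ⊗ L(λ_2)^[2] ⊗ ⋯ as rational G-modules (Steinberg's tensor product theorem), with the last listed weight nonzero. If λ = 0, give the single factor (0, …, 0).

ω-coordinates c = M·v, v = (-117, -8, 63, 103):
  c_1 = 0*-117 + -1*-8 + 1*63 + 0*103 = 71
  c_2 = 1*-117 + 0*-8 + 2*63 + 0*103 = 9
  c_3 = 1*-117 + 0*-8 + 3*63 + 0*103 = 72
  c_4 = 0*-117 + 0*-8 + 0*63 + 1*103 = 103
Expand coordinatewise in base 11:
  c_1 = 71 = 5·11^0 + 6·11^1
  c_2 = 9 = 9·11^0
  c_3 = 72 = 6·11^0 + 6·11^1
  c_4 = 103 = 4·11^0 + 9·11^1
Factor λ_0 = (5, 9, 6, 4)
Factor λ_1 = (6, 0, 6, 9)

((5, 9, 6, 4), (6, 0, 6, 9))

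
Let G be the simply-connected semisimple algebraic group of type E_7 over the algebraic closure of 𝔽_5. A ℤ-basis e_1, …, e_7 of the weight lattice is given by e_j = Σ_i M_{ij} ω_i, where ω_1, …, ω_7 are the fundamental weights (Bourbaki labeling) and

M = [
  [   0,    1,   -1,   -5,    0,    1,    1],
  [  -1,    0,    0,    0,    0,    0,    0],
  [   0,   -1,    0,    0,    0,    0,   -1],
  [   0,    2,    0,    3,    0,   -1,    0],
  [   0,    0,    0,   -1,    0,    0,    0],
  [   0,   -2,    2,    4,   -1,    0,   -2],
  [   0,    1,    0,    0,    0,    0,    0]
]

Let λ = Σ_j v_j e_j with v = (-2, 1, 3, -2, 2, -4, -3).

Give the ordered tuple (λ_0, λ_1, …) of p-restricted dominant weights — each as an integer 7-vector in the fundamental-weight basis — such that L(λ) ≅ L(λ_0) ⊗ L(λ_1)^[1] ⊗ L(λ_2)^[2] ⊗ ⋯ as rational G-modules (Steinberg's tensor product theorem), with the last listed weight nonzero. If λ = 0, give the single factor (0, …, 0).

ω-coordinates c = M·v, v = (-2, 1, 3, -2, 2, -4, -3):
  c_1 = 0*-2 + 1*1 + -1*3 + -5*-2 + 0*2 + 1*-4 + 1*-3 = 1
  c_2 = -1*-2 + 0*1 + 0*3 + 0*-2 + 0*2 + 0*-4 + 0*-3 = 2
  c_3 = 0*-2 + -1*1 + 0*3 + 0*-2 + 0*2 + 0*-4 + -1*-3 = 2
  c_4 = 0*-2 + 2*1 + 0*3 + 3*-2 + 0*2 + -1*-4 + 0*-3 = 0
  c_5 = 0*-2 + 0*1 + 0*3 + -1*-2 + 0*2 + 0*-4 + 0*-3 = 2
  c_6 = 0*-2 + -2*1 + 2*3 + 4*-2 + -1*2 + 0*-4 + -2*-3 = 0
  c_7 = 0*-2 + 1*1 + 0*3 + 0*-2 + 0*2 + 0*-4 + 0*-3 = 1
Base-5 expansion of each c_i:
  c_1 = 1 = 1·5^0
  c_2 = 2 = 2·5^0
  c_3 = 2 = 2·5^0
  c_4 = 0
  c_5 = 2 = 2·5^0
  c_6 = 0
  c_7 = 1 = 1·5^0
p-restricted factor λ_0 = (1, 2, 2, 0, 2, 0, 1)

((1, 2, 2, 0, 2, 0, 1),)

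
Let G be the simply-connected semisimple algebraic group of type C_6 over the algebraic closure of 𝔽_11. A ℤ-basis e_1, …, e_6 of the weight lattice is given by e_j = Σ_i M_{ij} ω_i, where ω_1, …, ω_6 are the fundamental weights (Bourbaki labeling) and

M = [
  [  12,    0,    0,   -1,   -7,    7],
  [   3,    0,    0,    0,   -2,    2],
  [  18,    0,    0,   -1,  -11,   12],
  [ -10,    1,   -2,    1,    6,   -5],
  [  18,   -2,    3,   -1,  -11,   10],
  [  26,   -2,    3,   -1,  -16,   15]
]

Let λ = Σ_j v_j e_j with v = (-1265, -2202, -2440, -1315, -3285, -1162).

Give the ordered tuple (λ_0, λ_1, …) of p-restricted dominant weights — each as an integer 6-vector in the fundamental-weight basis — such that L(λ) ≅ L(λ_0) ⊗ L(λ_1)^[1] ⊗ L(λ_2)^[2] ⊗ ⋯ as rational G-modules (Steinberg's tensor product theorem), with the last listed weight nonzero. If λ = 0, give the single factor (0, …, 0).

((6, 0, 10, 3, 1, 1), (2, 8, 0, 10, 2, 3), (8, 3, 6, 0, 1, 5))

Converting to the ω-basis (c_i = row i of M dotted with v = (-1265, -2202, -2440, -1315, -3285, -1162)):
  c_1 = (12)·(-1265) + (0)·(-2202) + (0)·(-2440) + (-1)·(-1315) + (-7)·(-3285) + (7)·(-1162) = 996
  c_2 = (3)·(-1265) + (0)·(-2202) + (0)·(-2440) + (0)·(-1315) + (-2)·(-3285) + (2)·(-1162) = 451
  c_3 = (18)·(-1265) + (0)·(-2202) + (0)·(-2440) + (-1)·(-1315) + (-11)·(-3285) + (12)·(-1162) = 736
  c_4 = (-10)·(-1265) + (1)·(-2202) + (-2)·(-2440) + (1)·(-1315) + (6)·(-3285) + (-5)·(-1162) = 113
  c_5 = (18)·(-1265) + (-2)·(-2202) + (3)·(-2440) + (-1)·(-1315) + (-11)·(-3285) + (10)·(-1162) = 144
  c_6 = (26)·(-1265) + (-2)·(-2202) + (3)·(-2440) + (-1)·(-1315) + (-16)·(-3285) + (15)·(-1162) = 639
Writing each c_i in base p = 11:
  c_1 = 996 = 6·11^0 + 2·11^1 + 8·11^2
  c_2 = 451 = 0·11^0 + 8·11^1 + 3·11^2
  c_3 = 736 = 10·11^0 + 0·11^1 + 6·11^2
  c_4 = 113 = 3·11^0 + 10·11^1
  c_5 = 144 = 1·11^0 + 2·11^1 + 1·11^2
  c_6 = 639 = 1·11^0 + 3·11^1 + 5·11^2
Factor λ_0 = (6, 0, 10, 3, 1, 1)
Factor λ_1 = (2, 8, 0, 10, 2, 3)
Factor λ_2 = (8, 3, 6, 0, 1, 5)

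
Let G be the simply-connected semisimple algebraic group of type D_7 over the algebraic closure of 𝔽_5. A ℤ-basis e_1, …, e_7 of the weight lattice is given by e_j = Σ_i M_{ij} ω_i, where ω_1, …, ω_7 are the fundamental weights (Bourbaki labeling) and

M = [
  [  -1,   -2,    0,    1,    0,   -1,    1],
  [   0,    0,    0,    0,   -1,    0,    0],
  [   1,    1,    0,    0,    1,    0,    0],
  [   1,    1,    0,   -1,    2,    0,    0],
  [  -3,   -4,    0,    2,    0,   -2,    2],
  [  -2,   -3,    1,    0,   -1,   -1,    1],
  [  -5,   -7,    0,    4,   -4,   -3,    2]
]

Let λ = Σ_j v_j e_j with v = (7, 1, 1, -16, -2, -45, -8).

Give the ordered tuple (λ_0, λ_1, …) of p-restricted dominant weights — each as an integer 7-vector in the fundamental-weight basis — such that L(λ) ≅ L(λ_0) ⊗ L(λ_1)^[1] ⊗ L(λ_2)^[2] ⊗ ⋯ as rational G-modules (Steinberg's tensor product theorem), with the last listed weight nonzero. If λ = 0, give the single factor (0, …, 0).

((2, 2, 1, 0, 2, 3, 1), (2, 0, 1, 4, 3, 4, 4))

ω-coordinates c = M·v, v = (7, 1, 1, -16, -2, -45, -8):
  c_1 = (-1)·(7) + (-2)·(1) + (0)·(1) + (1)·(-16) + (0)·(-2) + (-1)·(-45) + (1)·(-8) = 12
  c_2 = (0)·(7) + (0)·(1) + (0)·(1) + (0)·(-16) + (-1)·(-2) + (0)·(-45) + (0)·(-8) = 2
  c_3 = (1)·(7) + (1)·(1) + (0)·(1) + (0)·(-16) + (1)·(-2) + (0)·(-45) + (0)·(-8) = 6
  c_4 = (1)·(7) + (1)·(1) + (0)·(1) + (-1)·(-16) + (2)·(-2) + (0)·(-45) + (0)·(-8) = 20
  c_5 = (-3)·(7) + (-4)·(1) + (0)·(1) + (2)·(-16) + (0)·(-2) + (-2)·(-45) + (2)·(-8) = 17
  c_6 = (-2)·(7) + (-3)·(1) + (1)·(1) + (0)·(-16) + (-1)·(-2) + (-1)·(-45) + (1)·(-8) = 23
  c_7 = (-5)·(7) + (-7)·(1) + (0)·(1) + (4)·(-16) + (-4)·(-2) + (-3)·(-45) + (2)·(-8) = 21
Writing each c_i in base p = 5:
  c_1 = 12 = 2·5^0 + 2·5^1
  c_2 = 2 = 2·5^0
  c_3 = 6 = 1·5^0 + 1·5^1
  c_4 = 20 = 0·5^0 + 4·5^1
  c_5 = 17 = 2·5^0 + 3·5^1
  c_6 = 23 = 3·5^0 + 4·5^1
  c_7 = 21 = 1·5^0 + 4·5^1
p-restricted factor λ_0 = (2, 2, 1, 0, 2, 3, 1)
p-restricted factor λ_1 = (2, 0, 1, 4, 3, 4, 4)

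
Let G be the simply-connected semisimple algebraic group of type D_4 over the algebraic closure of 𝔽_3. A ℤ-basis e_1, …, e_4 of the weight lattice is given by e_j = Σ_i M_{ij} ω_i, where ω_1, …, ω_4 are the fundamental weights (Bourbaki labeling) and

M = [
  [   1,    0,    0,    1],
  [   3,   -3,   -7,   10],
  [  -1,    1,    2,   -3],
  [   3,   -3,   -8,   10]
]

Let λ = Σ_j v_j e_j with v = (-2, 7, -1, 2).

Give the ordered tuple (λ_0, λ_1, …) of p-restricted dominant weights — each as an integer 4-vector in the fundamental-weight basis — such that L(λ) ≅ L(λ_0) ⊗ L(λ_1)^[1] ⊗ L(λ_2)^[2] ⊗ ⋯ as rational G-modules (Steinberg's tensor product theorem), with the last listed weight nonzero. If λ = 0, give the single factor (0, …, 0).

Converting to the ω-basis (c_i = row i of M dotted with v = (-2, 7, -1, 2)):
  c_1 = (1)·(-2) + 0·7 + (0)·(-1) + 1·2 = 0
  c_2 = (3)·(-2) + (-3)·(7) + (-7)·(-1) + 10·2 = 0
  c_3 = (-1)·(-2) + 1·7 + (2)·(-1) + (-3)·(2) = 1
  c_4 = (3)·(-2) + (-3)·(7) + (-8)·(-1) + 10·2 = 1
Writing each c_i in base p = 3:
  c_1 = 0
  c_2 = 0
  c_3 = 1 = 1·3^0
  c_4 = 1 = 1·3^0
Factor λ_0 = (0, 0, 1, 1)

((0, 0, 1, 1),)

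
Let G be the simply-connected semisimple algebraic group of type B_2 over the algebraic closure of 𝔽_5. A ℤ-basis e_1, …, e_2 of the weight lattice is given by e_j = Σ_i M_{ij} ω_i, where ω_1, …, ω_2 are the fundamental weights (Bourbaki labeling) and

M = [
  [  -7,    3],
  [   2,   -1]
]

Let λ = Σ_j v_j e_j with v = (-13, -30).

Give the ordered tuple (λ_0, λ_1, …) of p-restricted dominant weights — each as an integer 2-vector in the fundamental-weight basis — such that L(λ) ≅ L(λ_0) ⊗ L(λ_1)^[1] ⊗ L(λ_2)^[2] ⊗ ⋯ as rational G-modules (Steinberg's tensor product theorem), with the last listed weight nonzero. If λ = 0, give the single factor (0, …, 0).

ω-coordinates c = M·v, v = (-13, -30):
  c_1 = -7*-13 + 3*-30 = 1
  c_2 = 2*-13 + -1*-30 = 4
Expand coordinatewise in base 5:
  c_1 = 1 = 1·5^0
  c_2 = 4 = 4·5^0
λ_0 = (1, 4)

((1, 4),)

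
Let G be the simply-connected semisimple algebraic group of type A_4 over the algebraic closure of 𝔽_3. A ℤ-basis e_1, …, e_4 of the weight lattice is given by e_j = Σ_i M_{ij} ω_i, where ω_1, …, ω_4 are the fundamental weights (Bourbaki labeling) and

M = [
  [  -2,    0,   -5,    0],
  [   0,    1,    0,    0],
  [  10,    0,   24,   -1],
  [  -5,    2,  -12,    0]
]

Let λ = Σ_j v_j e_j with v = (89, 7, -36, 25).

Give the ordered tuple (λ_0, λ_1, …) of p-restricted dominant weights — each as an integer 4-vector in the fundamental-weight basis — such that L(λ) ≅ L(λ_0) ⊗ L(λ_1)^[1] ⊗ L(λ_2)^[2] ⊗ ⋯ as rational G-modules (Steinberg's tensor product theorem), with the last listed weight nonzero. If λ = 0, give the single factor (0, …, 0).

((2, 1, 1, 1), (0, 2, 0, 0))

In the fundamental-weight basis, λ has coordinates c = M·v (v = (89, 7, -36, 25)):
  c_1 = (-2)·(89) + 0·7 + (-5)·(-36) + 0·25 = 2
  c_2 = 0·89 + 1·7 + (0)·(-36) + 0·25 = 7
  c_3 = 10·89 + 0·7 + (24)·(-36) + (-1)·(25) = 1
  c_4 = (-5)·(89) + 2·7 + (-12)·(-36) + 0·25 = 1
p = 3; digits c_i = Σ_j d_{ij}·3^j, 0 ≤ d_{ij} < 3:
  c_1 = 2 = 2·3^0
  c_2 = 7 = 1·3^0 + 2·3^1
  c_3 = 1 = 1·3^0
  c_4 = 1 = 1·3^0
Factor λ_0 = (2, 1, 1, 1)
Factor λ_1 = (0, 2, 0, 0)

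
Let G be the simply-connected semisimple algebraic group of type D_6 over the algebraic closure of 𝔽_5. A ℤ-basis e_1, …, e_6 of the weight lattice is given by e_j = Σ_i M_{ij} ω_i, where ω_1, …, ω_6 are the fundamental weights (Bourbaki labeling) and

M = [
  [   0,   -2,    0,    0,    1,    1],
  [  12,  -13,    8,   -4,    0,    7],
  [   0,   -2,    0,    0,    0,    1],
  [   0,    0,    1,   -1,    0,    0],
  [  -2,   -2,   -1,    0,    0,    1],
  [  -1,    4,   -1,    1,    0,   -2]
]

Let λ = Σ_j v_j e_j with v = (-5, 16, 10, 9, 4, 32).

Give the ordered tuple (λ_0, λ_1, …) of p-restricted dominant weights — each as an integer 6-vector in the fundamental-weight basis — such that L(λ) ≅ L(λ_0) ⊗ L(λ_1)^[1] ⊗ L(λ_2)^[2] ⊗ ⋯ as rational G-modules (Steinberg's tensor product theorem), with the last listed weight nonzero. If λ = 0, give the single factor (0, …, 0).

Change of basis e → ω: c = M·v where v = (-5, 16, 10, 9, 4, 32):
  c_1 = (0)·(-5) + (-2)·(16) + 0·10 + 0·9 + 1·4 + 1·32 = 4
  c_2 = (12)·(-5) + (-13)·(16) + 8·10 + (-4)·(9) + 0·4 + 7·32 = 0
  c_3 = (0)·(-5) + (-2)·(16) + 0·10 + 0·9 + 0·4 + 1·32 = 0
  c_4 = (0)·(-5) + 0·16 + 1·10 + (-1)·(9) + 0·4 + 0·32 = 1
  c_5 = (-2)·(-5) + (-2)·(16) + (-1)·(10) + 0·9 + 0·4 + 1·32 = 0
  c_6 = (-1)·(-5) + 4·16 + (-1)·(10) + 1·9 + 0·4 + (-2)·(32) = 4
p = 5; digits c_i = Σ_j d_{ij}·5^j, 0 ≤ d_{ij} < 5:
  c_1 = 4 = 4·5^0
  c_2 = 0
  c_3 = 0
  c_4 = 1 = 1·5^0
  c_5 = 0
  c_6 = 4 = 4·5^0
p-restricted factor λ_0 = (4, 0, 0, 1, 0, 4)

((4, 0, 0, 1, 0, 4),)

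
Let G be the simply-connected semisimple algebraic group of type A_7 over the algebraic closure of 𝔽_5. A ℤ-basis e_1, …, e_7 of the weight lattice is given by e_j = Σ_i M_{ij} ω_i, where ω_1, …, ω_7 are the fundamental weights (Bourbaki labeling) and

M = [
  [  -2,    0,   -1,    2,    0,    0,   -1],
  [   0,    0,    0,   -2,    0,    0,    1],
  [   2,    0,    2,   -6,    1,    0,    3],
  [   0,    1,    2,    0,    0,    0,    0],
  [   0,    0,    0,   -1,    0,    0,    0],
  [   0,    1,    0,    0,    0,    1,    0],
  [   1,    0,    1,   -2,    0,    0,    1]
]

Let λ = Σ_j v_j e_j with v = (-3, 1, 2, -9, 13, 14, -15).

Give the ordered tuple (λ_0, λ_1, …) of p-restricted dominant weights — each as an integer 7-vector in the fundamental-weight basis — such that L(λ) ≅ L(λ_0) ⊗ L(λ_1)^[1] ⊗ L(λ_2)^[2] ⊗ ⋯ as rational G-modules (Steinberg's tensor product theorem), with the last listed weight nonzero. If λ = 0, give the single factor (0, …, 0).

((1, 3, 0, 0, 4, 0, 2), (0, 0, 4, 1, 1, 3, 0))

In the fundamental-weight basis, λ has coordinates c = M·v (v = (-3, 1, 2, -9, 13, 14, -15)):
  c_1 = (-2)·(-3) + (0)·(1) + (-1)·(2) + (2)·(-9) + (0)·(13) + (0)·(14) + (-1)·(-15) = 1
  c_2 = (0)·(-3) + (0)·(1) + (0)·(2) + (-2)·(-9) + (0)·(13) + (0)·(14) + (1)·(-15) = 3
  c_3 = (2)·(-3) + (0)·(1) + (2)·(2) + (-6)·(-9) + (1)·(13) + (0)·(14) + (3)·(-15) = 20
  c_4 = (0)·(-3) + (1)·(1) + (2)·(2) + (0)·(-9) + (0)·(13) + (0)·(14) + (0)·(-15) = 5
  c_5 = (0)·(-3) + (0)·(1) + (0)·(2) + (-1)·(-9) + (0)·(13) + (0)·(14) + (0)·(-15) = 9
  c_6 = (0)·(-3) + (1)·(1) + (0)·(2) + (0)·(-9) + (0)·(13) + (1)·(14) + (0)·(-15) = 15
  c_7 = (1)·(-3) + (0)·(1) + (1)·(2) + (-2)·(-9) + (0)·(13) + (0)·(14) + (1)·(-15) = 2
Expand coordinatewise in base 5:
  c_1 = 1 = 1·5^0
  c_2 = 3 = 3·5^0
  c_3 = 20 = 0·5^0 + 4·5^1
  c_4 = 5 = 0·5^0 + 1·5^1
  c_5 = 9 = 4·5^0 + 1·5^1
  c_6 = 15 = 0·5^0 + 3·5^1
  c_7 = 2 = 2·5^0
λ_0 = (1, 3, 0, 0, 4, 0, 2)
λ_1 = (0, 0, 4, 1, 1, 3, 0)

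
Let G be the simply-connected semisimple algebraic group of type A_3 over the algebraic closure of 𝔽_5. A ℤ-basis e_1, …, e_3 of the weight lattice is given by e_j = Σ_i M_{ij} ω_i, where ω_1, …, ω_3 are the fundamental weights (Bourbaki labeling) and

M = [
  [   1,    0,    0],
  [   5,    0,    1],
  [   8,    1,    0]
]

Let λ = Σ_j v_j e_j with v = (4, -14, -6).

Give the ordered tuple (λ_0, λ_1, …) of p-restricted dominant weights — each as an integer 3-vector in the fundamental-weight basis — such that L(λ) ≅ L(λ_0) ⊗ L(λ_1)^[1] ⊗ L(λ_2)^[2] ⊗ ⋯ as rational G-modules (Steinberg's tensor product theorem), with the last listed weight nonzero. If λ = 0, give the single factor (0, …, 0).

In the fundamental-weight basis, λ has coordinates c = M·v (v = (4, -14, -6)):
  c_1 = 1*4 + 0*-14 + 0*-6 = 4
  c_2 = 5*4 + 0*-14 + 1*-6 = 14
  c_3 = 8*4 + 1*-14 + 0*-6 = 18
p = 5; digits c_i = Σ_j d_{ij}·5^j, 0 ≤ d_{ij} < 5:
  c_1 = 4 = 4·5^0
  c_2 = 14 = 4·5^0 + 2·5^1
  c_3 = 18 = 3·5^0 + 3·5^1
λ_0 = (4, 4, 3)
λ_1 = (0, 2, 3)

((4, 4, 3), (0, 2, 3))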